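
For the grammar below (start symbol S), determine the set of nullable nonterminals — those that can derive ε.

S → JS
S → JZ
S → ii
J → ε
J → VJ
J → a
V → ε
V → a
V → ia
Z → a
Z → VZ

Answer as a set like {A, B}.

{J, V}

Directly nullable (have an ε-rule): {J, V}.
Not nullable: S, Z — each has a terminal in every rule's right-hand side or depends on a non-nullable symbol.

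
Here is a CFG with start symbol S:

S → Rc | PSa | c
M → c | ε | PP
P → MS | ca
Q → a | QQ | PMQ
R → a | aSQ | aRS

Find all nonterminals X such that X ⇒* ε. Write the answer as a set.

{M}

Directly nullable (have an ε-rule): {M}.
Not nullable: P, Q, R, S — each has a terminal in every rule's right-hand side or depends on a non-nullable symbol.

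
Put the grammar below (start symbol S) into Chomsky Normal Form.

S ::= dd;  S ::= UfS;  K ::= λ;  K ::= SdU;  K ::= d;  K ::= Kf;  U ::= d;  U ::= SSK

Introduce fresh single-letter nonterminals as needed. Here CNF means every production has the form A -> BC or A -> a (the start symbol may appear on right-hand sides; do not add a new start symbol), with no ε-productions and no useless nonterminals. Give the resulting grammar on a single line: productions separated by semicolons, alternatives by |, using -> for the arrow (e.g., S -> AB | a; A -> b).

S -> BB | UD; A -> f; B -> d; C -> BU; D -> AS; E -> SK; K -> d | f | KA | SC; U -> d | SE | SS

Nullable: {K}; after ε-elimination: S -> dd | UfS; K -> d | f | Kf | SdU; U -> d | SS | SSK.
No unit productions to eliminate.
TERM: introduce B -> d, A -> f and substitute in every rule of length ≥2.
BIN: K -> SBU becomes K -> SC, C -> BU; S -> UAS becomes S -> UD, D -> AS; U -> SSK becomes U -> SE, E -> SK.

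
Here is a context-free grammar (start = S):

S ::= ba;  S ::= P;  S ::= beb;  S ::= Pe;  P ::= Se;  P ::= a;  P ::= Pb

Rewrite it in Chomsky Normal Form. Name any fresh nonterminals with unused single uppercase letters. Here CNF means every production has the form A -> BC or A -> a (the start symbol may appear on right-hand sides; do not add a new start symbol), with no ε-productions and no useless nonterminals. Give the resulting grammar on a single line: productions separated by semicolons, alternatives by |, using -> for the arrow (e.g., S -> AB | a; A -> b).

S -> a | AC | AD | PA | PB | SB; A -> b; B -> e; C -> a; D -> BA; P -> a | PA | SB

No ε-productions.
After unit-elimination: S -> a | Pb | Pe | Se | ba | beb; P -> a | Pb | Se.
TERM: introduce C -> a, A -> b, B -> e and substitute in every rule of length ≥2.
BIN: S -> ABA becomes S -> AD, D -> BA.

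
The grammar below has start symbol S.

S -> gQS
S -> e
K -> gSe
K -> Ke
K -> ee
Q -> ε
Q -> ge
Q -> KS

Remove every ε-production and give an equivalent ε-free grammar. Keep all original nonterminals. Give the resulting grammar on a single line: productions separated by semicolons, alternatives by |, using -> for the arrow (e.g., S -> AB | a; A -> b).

Nullable set: {Q}.
S -> gQS: Q nullable, giving gQS | gS.
Drop Q -> ε.
Unchanged (no nullable symbols): S -> e; K -> Ke; K -> ee; K -> gSe; Q -> KS; Q -> ge.

S -> e | gS | gQS; K -> Ke | ee | gSe; Q -> KS | ge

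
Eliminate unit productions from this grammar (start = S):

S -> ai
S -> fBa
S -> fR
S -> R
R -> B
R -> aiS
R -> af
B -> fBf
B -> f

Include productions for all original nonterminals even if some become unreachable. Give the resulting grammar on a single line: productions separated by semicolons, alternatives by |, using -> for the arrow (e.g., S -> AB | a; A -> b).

Unit productions: R->B, S->R.
Unit pairs (A ⇒* B via units): (R,B), (S,B), (S,R).
S: inherits non-unit rules of {B, R, S} → af | ai | aiS | f | fBa | fBf | fR.
B: inherits non-unit rules of {B} → f | fBf.
R: inherits non-unit rules of {B, R} → af | aiS | f | fBf.

S -> f | af | ai | fR | aiS | fBa | fBf; B -> f | fBf; R -> f | af | aiS | fBf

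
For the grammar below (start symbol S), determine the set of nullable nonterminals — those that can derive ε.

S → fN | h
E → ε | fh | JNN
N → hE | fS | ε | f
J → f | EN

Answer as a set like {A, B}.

Directly nullable (have an ε-rule): {E, N}.
J is nullable via J -> EN (every symbol on the right is already known nullable).
Not nullable: S — each has a terminal in every rule's right-hand side or depends on a non-nullable symbol.

{E, J, N}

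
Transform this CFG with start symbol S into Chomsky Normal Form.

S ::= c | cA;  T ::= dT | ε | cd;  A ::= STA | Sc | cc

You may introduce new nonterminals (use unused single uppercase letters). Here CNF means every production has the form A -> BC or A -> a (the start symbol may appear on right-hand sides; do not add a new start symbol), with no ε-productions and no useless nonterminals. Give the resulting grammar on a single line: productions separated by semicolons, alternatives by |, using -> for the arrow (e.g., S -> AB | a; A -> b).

Nullable: {T}; after ε-elimination: S -> c | cA; A -> SA | Sc | cc | STA; T -> d | cd | dT.
No unit productions to eliminate.
TERM: introduce B -> c, C -> d and substitute in every rule of length ≥2.
BIN: A -> STA becomes A -> SD, D -> TA.

S -> c | BA; A -> BB | SA | SB | SD; B -> c; C -> d; D -> TA; T -> d | BC | CT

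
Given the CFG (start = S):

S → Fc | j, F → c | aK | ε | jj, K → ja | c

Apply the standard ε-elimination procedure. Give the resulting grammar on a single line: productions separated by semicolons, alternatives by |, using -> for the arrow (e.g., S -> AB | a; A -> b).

S -> c | j | Fc; F -> c | aK | jj; K -> c | ja

Nullable set: {F}.
S -> Fc: F nullable, giving Fc | c.
Drop F -> ε.
Unchanged (no nullable symbols): S -> j; F -> aK; F -> c; F -> jj; K -> c; K -> ja.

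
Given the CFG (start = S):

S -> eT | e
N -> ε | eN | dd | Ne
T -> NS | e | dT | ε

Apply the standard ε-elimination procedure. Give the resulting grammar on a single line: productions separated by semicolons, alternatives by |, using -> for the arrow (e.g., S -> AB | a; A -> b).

S -> e | eT; N -> e | Ne | dd | eN; T -> S | d | e | NS | dT

Nullable set: {N, T}.
S -> eT: T nullable, giving e | eT.
Drop N -> ε.
N -> Ne: N nullable, giving Ne | e.
N -> eN: N nullable, giving e | eN.
Drop T -> ε.
T -> NS: N nullable, giving NS | S.
T -> dT: T nullable, giving d | dT.
Unchanged (no nullable symbols): S -> e; N -> dd; T -> e.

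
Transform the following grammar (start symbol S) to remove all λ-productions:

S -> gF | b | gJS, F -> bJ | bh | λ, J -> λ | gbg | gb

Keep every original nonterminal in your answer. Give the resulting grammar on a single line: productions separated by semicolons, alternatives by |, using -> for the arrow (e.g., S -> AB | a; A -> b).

Nullable set: {F, J}.
S -> gF: F nullable, giving g | gF.
S -> gJS: J nullable, giving gJS | gS.
Drop F -> λ.
F -> bJ: J nullable, giving b | bJ.
Drop J -> λ.
Unchanged (no nullable symbols): S -> b; F -> bh; J -> gb; J -> gbg.

S -> b | g | gF | gS | gJS; F -> b | bJ | bh; J -> gb | gbg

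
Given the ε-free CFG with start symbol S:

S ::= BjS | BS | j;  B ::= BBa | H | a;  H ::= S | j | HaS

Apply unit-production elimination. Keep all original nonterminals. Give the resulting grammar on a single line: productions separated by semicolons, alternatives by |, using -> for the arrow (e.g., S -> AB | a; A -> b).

Unit productions: B->H, H->S.
Unit pairs (A ⇒* B via units): (B,H), (B,S), (H,S).
S: inherits non-unit rules of {S} → BS | BjS | j.
B: inherits non-unit rules of {B, H, S} → BBa | BS | BjS | HaS | a | j.
H: inherits non-unit rules of {H, S} → BS | BjS | HaS | j.

S -> j | BS | BjS; B -> a | j | BS | BBa | BjS | HaS; H -> j | BS | BjS | HaS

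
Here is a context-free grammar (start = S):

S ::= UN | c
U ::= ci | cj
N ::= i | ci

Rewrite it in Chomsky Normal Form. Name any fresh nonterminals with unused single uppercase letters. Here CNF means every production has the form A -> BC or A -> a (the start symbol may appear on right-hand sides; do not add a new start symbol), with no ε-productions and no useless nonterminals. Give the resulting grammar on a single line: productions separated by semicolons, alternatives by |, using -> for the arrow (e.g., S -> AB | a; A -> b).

No ε-productions.
No unit productions to eliminate.
TERM: introduce A -> c, B -> i, C -> j and substitute in every rule of length ≥2.

S -> c | UN; A -> c; B -> i; C -> j; N -> i | AB; U -> AB | AC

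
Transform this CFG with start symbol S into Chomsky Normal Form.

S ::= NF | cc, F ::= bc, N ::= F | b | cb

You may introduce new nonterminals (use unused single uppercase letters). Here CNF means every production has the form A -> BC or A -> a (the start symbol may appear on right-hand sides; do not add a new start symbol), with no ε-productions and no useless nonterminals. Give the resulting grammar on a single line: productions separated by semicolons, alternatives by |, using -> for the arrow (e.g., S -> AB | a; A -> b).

S -> BB | NF; A -> b; B -> c; F -> AB; N -> b | AB | BA

No ε-productions.
After unit-elimination: S -> NF | cc; F -> bc; N -> b | bc | cb.
TERM: introduce A -> b, B -> c and substitute in every rule of length ≥2.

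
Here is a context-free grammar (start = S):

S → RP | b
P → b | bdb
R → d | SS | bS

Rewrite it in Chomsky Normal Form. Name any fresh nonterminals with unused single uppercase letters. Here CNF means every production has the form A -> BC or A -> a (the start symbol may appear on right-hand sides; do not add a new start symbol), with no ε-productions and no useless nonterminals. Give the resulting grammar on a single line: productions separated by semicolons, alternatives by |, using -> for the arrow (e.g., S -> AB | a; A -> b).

S -> b | RP; A -> b; B -> d; C -> BA; P -> b | AC; R -> d | AS | SS

No ε-productions.
No unit productions to eliminate.
TERM: introduce A -> b, B -> d and substitute in every rule of length ≥2.
BIN: P -> ABA becomes P -> AC, C -> BA.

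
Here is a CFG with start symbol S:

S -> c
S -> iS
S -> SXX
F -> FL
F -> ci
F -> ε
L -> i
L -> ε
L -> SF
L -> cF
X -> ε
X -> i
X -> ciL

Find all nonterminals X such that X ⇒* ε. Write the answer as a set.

{F, L, X}

Directly nullable (have an ε-rule): {F, L, X}.
Not nullable: S — each has a terminal in every rule's right-hand side or depends on a non-nullable symbol.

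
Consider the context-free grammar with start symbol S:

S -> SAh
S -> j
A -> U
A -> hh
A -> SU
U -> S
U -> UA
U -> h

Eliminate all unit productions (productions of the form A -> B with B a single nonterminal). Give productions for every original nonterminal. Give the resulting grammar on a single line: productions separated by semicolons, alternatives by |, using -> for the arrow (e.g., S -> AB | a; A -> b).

S -> j | SAh; A -> h | j | SU | UA | hh | SAh; U -> h | j | UA | SAh

Unit productions: A->U, U->S.
Unit pairs (A ⇒* B via units): (A,S), (A,U), (U,S).
S: inherits non-unit rules of {S} → SAh | j.
A: inherits non-unit rules of {A, S, U} → SAh | SU | UA | h | hh | j.
U: inherits non-unit rules of {S, U} → SAh | UA | h | j.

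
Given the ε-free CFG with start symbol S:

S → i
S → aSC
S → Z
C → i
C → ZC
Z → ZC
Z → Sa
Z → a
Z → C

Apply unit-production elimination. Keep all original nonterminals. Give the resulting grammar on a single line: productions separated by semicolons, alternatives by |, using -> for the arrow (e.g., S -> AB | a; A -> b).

S -> a | i | Sa | ZC | aSC; C -> i | ZC; Z -> a | i | Sa | ZC

Unit productions: S->Z, Z->C.
Unit pairs (A ⇒* B via units): (S,C), (S,Z), (Z,C).
S: inherits non-unit rules of {C, S, Z} → Sa | ZC | a | aSC | i.
C: inherits non-unit rules of {C} → ZC | i.
Z: inherits non-unit rules of {C, Z} → Sa | ZC | a | i.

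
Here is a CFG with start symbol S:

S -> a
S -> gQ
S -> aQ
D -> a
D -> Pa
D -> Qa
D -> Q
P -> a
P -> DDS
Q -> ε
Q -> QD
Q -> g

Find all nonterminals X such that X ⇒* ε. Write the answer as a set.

Directly nullable (have an ε-rule): {Q}.
D is nullable via D -> Q (every symbol on the right is already known nullable).
Not nullable: P, S — each has a terminal in every rule's right-hand side or depends on a non-nullable symbol.

{D, Q}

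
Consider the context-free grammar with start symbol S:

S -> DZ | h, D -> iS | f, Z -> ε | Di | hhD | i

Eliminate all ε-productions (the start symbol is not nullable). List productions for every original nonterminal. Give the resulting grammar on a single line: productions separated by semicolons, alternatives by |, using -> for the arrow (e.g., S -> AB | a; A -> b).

Nullable set: {Z}.
S -> DZ: Z nullable, giving D | DZ.
Drop Z -> ε.
Unchanged (no nullable symbols): S -> h; D -> f; D -> iS; Z -> Di; Z -> hhD; Z -> i.

S -> D | h | DZ; D -> f | iS; Z -> i | Di | hhD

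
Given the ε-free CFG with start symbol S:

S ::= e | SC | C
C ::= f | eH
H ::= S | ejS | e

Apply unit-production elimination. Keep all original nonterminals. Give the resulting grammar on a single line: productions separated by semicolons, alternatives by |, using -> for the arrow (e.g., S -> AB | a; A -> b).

S -> e | f | SC | eH; C -> f | eH; H -> e | f | SC | eH | ejS

Unit productions: H->S, S->C.
Unit pairs (A ⇒* B via units): (H,C), (H,S), (S,C).
S: inherits non-unit rules of {C, S} → SC | e | eH | f.
C: inherits non-unit rules of {C} → eH | f.
H: inherits non-unit rules of {C, H, S} → SC | e | eH | ejS | f.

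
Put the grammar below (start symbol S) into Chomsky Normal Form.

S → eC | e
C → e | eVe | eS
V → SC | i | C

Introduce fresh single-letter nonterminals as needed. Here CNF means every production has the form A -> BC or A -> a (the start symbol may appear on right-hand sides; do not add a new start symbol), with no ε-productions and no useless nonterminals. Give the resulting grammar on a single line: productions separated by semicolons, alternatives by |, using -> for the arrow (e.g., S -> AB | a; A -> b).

No ε-productions.
After unit-elimination: S -> e | eC; C -> e | eS | eVe; V -> e | i | SC | eS | eVe.
TERM: introduce A -> e and substitute in every rule of length ≥2.
BIN: C -> AVA becomes C -> AB, B -> VA; V -> AVA becomes V -> AD, D -> VA.

S -> e | AC; A -> e; B -> VA; C -> e | AB | AS; D -> VA; V -> e | i | AD | AS | SC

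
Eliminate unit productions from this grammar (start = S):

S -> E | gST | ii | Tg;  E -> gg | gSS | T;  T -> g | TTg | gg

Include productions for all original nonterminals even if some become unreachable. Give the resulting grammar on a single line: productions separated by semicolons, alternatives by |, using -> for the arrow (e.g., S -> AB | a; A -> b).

Unit productions: E->T, S->E.
Unit pairs (A ⇒* B via units): (E,T), (S,E), (S,T).
S: inherits non-unit rules of {E, S, T} → TTg | Tg | g | gSS | gST | gg | ii.
E: inherits non-unit rules of {E, T} → TTg | g | gSS | gg.
T: inherits non-unit rules of {T} → TTg | g | gg.

S -> g | Tg | gg | ii | TTg | gSS | gST; E -> g | gg | TTg | gSS; T -> g | gg | TTg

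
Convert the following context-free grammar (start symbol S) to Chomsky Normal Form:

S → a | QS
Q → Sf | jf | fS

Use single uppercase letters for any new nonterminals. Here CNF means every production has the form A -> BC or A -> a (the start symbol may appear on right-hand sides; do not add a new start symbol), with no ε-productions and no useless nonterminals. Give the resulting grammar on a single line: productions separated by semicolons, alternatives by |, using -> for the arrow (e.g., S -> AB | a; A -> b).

S -> a | QS; A -> f; B -> j; Q -> AS | BA | SA

No ε-productions.
No unit productions to eliminate.
TERM: introduce A -> f, B -> j and substitute in every rule of length ≥2.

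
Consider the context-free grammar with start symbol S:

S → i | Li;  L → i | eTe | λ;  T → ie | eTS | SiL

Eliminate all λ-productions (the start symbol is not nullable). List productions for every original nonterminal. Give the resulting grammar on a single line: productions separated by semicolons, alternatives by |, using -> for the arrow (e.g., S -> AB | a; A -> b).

Nullable set: {L}.
S -> Li: L nullable, giving Li | i.
Drop L -> λ.
T -> SiL: L nullable, giving Si | SiL.
Unchanged (no nullable symbols): S -> i; L -> eTe; L -> i; T -> eTS; T -> ie.

S -> i | Li; L -> i | eTe; T -> Si | ie | SiL | eTS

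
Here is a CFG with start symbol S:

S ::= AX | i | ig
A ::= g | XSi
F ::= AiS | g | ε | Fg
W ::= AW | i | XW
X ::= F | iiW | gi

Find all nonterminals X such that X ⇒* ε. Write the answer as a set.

Directly nullable (have an ε-rule): {F}.
X is nullable via X -> F (every symbol on the right is already known nullable).
Not nullable: A, S, W — each has a terminal in every rule's right-hand side or depends on a non-nullable symbol.

{F, X}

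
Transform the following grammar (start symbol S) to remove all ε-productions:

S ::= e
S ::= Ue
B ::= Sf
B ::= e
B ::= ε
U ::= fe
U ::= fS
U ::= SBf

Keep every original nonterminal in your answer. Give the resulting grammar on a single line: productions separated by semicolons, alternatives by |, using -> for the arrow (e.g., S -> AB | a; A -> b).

Nullable set: {B}.
Drop B -> ε.
U -> SBf: B nullable, giving SBf | Sf.
Unchanged (no nullable symbols): S -> Ue; S -> e; B -> Sf; B -> e; U -> fS; U -> fe.

S -> e | Ue; B -> e | Sf; U -> Sf | fS | fe | SBf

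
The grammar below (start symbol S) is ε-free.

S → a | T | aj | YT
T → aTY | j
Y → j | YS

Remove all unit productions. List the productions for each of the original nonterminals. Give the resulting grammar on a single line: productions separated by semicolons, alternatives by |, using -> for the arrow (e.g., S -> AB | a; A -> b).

S -> a | j | YT | aj | aTY; T -> j | aTY; Y -> j | YS

Unit productions: S->T.
Unit pairs (A ⇒* B via units): (S,T).
S: inherits non-unit rules of {S, T} → YT | a | aTY | aj | j.
T: inherits non-unit rules of {T} → aTY | j.
Y: inherits non-unit rules of {Y} → YS | j.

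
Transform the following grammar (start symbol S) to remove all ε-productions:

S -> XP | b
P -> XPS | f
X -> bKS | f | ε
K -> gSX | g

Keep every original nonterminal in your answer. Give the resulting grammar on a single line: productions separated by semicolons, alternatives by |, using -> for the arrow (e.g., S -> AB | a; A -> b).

Nullable set: {X}.
S -> XP: X nullable, giving P | XP.
K -> gSX: X nullable, giving gS | gSX.
P -> XPS: X nullable, giving PS | XPS.
Drop X -> ε.
Unchanged (no nullable symbols): S -> b; K -> g; P -> f; X -> bKS; X -> f.

S -> P | b | XP; K -> g | gS | gSX; P -> f | PS | XPS; X -> f | bKS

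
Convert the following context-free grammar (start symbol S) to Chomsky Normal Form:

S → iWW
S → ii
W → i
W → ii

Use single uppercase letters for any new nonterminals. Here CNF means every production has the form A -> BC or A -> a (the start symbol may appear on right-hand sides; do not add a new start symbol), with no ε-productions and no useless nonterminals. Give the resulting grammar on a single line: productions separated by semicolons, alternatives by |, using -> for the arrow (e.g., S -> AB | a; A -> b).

No ε-productions.
No unit productions to eliminate.
TERM: introduce A -> i and substitute in every rule of length ≥2.
BIN: S -> AWW becomes S -> AB, B -> WW.

S -> AA | AB; A -> i; B -> WW; W -> i | AA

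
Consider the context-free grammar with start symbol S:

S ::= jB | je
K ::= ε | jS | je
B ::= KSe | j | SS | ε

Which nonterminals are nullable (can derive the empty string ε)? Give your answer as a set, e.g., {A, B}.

Directly nullable (have an ε-rule): {B, K}.
Not nullable: S — each has a terminal in every rule's right-hand side or depends on a non-nullable symbol.

{B, K}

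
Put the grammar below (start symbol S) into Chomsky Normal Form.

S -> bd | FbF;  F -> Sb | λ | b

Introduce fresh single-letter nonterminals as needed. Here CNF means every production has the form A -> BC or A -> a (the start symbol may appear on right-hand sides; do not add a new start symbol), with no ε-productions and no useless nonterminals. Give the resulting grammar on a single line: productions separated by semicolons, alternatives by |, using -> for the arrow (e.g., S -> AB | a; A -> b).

S -> b | AB | AF | FA | FC; A -> b; B -> d; C -> AF; F -> b | SA

Nullable: {F}; after ε-elimination: S -> b | Fb | bF | bd | FbF; F -> b | Sb.
No unit productions to eliminate.
TERM: introduce A -> b, B -> d and substitute in every rule of length ≥2.
BIN: S -> FAF becomes S -> FC, C -> AF.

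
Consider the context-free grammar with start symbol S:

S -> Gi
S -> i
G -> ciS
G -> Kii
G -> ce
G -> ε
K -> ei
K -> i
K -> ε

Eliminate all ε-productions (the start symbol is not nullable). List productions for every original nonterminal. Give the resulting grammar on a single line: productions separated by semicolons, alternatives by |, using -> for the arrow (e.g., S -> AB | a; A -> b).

Nullable set: {G, K}.
S -> Gi: G nullable, giving Gi | i.
Drop G -> ε.
G -> Kii: K nullable, giving Kii | ii.
Drop K -> ε.
Unchanged (no nullable symbols): S -> i; G -> ce; G -> ciS; K -> ei; K -> i.

S -> i | Gi; G -> ce | ii | Kii | ciS; K -> i | ei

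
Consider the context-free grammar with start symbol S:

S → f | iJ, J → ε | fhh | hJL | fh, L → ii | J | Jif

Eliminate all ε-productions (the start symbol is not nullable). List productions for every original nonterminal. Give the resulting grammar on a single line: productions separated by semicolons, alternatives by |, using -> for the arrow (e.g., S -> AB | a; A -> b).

S -> f | i | iJ; J -> h | fh | hJ | hL | fhh | hJL; L -> J | if | ii | Jif

Nullable set: {J, L}.
S -> iJ: J nullable, giving i | iJ.
Drop J -> ε.
J -> hJL: J, L nullable, giving h | hJ | hJL | hL.
L -> J: J nullable, giving J.
L -> Jif: J nullable, giving Jif | if.
Unchanged (no nullable symbols): S -> f; J -> fh; J -> fhh; L -> ii.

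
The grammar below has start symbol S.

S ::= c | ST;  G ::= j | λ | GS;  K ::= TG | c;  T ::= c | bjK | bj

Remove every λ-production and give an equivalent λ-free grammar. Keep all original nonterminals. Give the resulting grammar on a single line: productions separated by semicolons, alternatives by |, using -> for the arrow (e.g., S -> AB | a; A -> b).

S -> c | ST; G -> S | j | GS; K -> T | c | TG; T -> c | bj | bjK

Nullable set: {G}.
Drop G -> λ.
G -> GS: G nullable, giving GS | S.
K -> TG: G nullable, giving T | TG.
Unchanged (no nullable symbols): S -> ST; S -> c; G -> j; K -> c; T -> bj; T -> bjK; T -> c.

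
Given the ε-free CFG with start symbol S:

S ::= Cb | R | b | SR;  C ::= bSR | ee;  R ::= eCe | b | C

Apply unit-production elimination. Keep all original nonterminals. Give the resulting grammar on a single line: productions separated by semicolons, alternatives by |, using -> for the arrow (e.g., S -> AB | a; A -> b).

Unit productions: R->C, S->R.
Unit pairs (A ⇒* B via units): (R,C), (S,C), (S,R).
S: inherits non-unit rules of {C, R, S} → Cb | SR | b | bSR | eCe | ee.
C: inherits non-unit rules of {C} → bSR | ee.
R: inherits non-unit rules of {C, R} → b | bSR | eCe | ee.

S -> b | Cb | SR | ee | bSR | eCe; C -> ee | bSR; R -> b | ee | bSR | eCe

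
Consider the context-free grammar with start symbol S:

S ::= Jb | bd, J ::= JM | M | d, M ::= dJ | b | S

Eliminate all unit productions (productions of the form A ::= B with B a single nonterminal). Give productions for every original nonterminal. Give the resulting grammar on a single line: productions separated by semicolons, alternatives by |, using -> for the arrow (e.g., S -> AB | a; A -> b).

Unit productions: J->M, M->S.
Unit pairs (A ⇒* B via units): (J,M), (J,S), (M,S).
S: inherits non-unit rules of {S} → Jb | bd.
J: inherits non-unit rules of {J, M, S} → JM | Jb | b | bd | d | dJ.
M: inherits non-unit rules of {M, S} → Jb | b | bd | dJ.

S -> Jb | bd; J -> b | d | JM | Jb | bd | dJ; M -> b | Jb | bd | dJ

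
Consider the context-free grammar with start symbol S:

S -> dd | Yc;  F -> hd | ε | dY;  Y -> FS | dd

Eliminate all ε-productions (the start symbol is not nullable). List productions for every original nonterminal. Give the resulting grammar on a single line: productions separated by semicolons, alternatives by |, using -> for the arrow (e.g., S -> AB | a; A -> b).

Nullable set: {F}.
Drop F -> ε.
Y -> FS: F nullable, giving FS | S.
Unchanged (no nullable symbols): S -> Yc; S -> dd; F -> dY; F -> hd; Y -> dd.

S -> Yc | dd; F -> dY | hd; Y -> S | FS | dd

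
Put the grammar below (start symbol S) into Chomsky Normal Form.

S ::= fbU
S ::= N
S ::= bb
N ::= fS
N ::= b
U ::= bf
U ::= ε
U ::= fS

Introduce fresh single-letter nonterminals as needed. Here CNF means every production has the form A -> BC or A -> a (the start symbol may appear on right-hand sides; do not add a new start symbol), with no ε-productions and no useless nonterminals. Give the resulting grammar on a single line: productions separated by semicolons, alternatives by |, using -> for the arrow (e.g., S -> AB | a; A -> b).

Nullable: {U}; after ε-elimination: S -> N | bb | fb | fbU; N -> b | fS; U -> bf | fS.
After unit-elimination: S -> b | bb | fS | fb | fbU; N -> b | fS; U -> bf | fS.
TERM: introduce B -> b, A -> f and substitute in every rule of length ≥2.
BIN: S -> ABU becomes S -> AC, C -> BU.
Drop unreachable/unproductive: N.

S -> b | AB | AC | AS | BB; A -> f; B -> b; C -> BU; U -> AS | BA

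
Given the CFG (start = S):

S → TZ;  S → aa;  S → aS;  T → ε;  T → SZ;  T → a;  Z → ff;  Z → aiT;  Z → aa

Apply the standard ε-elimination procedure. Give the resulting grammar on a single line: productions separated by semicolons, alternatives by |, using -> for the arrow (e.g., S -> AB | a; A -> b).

S -> Z | TZ | aS | aa; T -> a | SZ; Z -> aa | ai | ff | aiT

Nullable set: {T}.
S -> TZ: T nullable, giving TZ | Z.
Drop T -> ε.
Z -> aiT: T nullable, giving ai | aiT.
Unchanged (no nullable symbols): S -> aS; S -> aa; T -> SZ; T -> a; Z -> aa; Z -> ff.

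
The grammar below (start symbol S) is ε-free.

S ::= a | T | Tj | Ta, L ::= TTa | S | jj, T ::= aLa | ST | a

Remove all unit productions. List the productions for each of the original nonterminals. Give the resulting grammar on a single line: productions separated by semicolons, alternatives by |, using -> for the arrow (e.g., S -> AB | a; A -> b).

S -> a | ST | Ta | Tj | aLa; L -> a | ST | Ta | Tj | jj | TTa | aLa; T -> a | ST | aLa

Unit productions: L->S, S->T.
Unit pairs (A ⇒* B via units): (L,S), (L,T), (S,T).
S: inherits non-unit rules of {S, T} → ST | Ta | Tj | a | aLa.
L: inherits non-unit rules of {L, S, T} → ST | TTa | Ta | Tj | a | aLa | jj.
T: inherits non-unit rules of {T} → ST | a | aLa.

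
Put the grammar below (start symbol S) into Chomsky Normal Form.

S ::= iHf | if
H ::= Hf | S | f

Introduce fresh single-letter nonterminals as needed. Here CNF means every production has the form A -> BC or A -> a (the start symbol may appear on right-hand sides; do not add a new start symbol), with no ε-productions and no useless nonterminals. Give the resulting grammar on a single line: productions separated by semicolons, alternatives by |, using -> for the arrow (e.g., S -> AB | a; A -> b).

S -> BA | BD; A -> f; B -> i; C -> HA; D -> HA; H -> f | BA | BC | HA

No ε-productions.
After unit-elimination: S -> if | iHf; H -> f | Hf | if | iHf.
TERM: introduce A -> f, B -> i and substitute in every rule of length ≥2.
BIN: H -> BHA becomes H -> BC, C -> HA; S -> BHA becomes S -> BD, D -> HA.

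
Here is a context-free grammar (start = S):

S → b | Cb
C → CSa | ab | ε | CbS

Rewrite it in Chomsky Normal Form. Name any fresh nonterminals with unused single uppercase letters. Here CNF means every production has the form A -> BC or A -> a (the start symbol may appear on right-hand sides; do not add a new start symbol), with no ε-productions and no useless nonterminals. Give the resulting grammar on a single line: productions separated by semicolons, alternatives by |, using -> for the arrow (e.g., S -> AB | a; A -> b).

Nullable: {C}; after ε-elimination: S -> b | Cb; C -> Sa | ab | bS | CSa | CbS.
No unit productions to eliminate.
TERM: introduce A -> a, B -> b and substitute in every rule of length ≥2.
BIN: C -> CBS becomes C -> CD, D -> BS; C -> CSA becomes C -> CE, E -> SA.

S -> b | CB; A -> a; B -> b; C -> AB | BS | CD | CE | SA; D -> BS; E -> SA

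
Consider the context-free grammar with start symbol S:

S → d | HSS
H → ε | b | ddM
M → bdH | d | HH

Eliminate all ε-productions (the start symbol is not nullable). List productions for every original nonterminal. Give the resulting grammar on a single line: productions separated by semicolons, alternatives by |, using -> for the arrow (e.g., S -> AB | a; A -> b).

Nullable set: {H, M}.
S -> HSS: H nullable, giving HSS | SS.
Drop H -> ε.
H -> ddM: M nullable, giving dd | ddM.
M -> HH: H, H nullable, giving H | HH.
M -> bdH: H nullable, giving bd | bdH.
Unchanged (no nullable symbols): S -> d; H -> b; M -> d.

S -> d | SS | HSS; H -> b | dd | ddM; M -> H | d | HH | bd | bdH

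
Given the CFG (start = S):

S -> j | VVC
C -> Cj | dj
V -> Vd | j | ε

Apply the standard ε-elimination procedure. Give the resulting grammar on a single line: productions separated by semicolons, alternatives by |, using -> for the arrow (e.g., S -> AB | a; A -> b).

Nullable set: {V}.
S -> VVC: V, V nullable, giving C | VC | VVC.
Drop V -> ε.
V -> Vd: V nullable, giving Vd | d.
Unchanged (no nullable symbols): S -> j; C -> Cj; C -> dj; V -> j.

S -> C | j | VC | VVC; C -> Cj | dj; V -> d | j | Vd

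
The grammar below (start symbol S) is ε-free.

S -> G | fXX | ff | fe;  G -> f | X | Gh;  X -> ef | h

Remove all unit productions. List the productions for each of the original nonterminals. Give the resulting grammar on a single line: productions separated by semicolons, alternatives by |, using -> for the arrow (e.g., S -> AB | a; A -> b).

Unit productions: G->X, S->G.
Unit pairs (A ⇒* B via units): (G,X), (S,G), (S,X).
S: inherits non-unit rules of {G, S, X} → Gh | ef | f | fXX | fe | ff | h.
G: inherits non-unit rules of {G, X} → Gh | ef | f | h.
X: inherits non-unit rules of {X} → ef | h.

S -> f | h | Gh | ef | fe | ff | fXX; G -> f | h | Gh | ef; X -> h | ef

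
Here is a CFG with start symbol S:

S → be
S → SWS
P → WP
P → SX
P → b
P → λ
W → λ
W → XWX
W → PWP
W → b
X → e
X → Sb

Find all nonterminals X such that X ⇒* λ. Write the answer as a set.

Directly nullable (have an ε-rule): {P, W}.
Not nullable: S, X — each has a terminal in every rule's right-hand side or depends on a non-nullable symbol.

{P, W}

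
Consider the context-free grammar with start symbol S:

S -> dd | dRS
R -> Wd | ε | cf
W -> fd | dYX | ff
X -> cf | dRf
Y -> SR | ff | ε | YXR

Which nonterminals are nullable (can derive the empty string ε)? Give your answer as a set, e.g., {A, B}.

Directly nullable (have an ε-rule): {R, Y}.
Not nullable: S, W, X — each has a terminal in every rule's right-hand side or depends on a non-nullable symbol.

{R, Y}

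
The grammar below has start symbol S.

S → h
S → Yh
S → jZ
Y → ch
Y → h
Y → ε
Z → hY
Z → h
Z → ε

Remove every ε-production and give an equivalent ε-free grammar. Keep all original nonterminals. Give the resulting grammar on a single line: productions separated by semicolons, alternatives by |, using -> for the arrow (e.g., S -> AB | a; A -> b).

Nullable set: {Y, Z}.
S -> Yh: Y nullable, giving Yh | h.
S -> jZ: Z nullable, giving j | jZ.
Drop Y -> ε.
Drop Z -> ε.
Z -> hY: Y nullable, giving h | hY.
Unchanged (no nullable symbols): S -> h; Y -> ch; Y -> h; Z -> h.

S -> h | j | Yh | jZ; Y -> h | ch; Z -> h | hY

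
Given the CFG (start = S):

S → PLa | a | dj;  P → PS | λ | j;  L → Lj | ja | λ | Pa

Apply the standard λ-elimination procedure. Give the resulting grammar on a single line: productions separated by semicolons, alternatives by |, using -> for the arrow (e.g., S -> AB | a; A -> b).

Nullable set: {L, P}.
S -> PLa: P, L nullable, giving La | PLa | Pa | a.
Drop L -> λ.
L -> Lj: L nullable, giving Lj | j.
L -> Pa: P nullable, giving Pa | a.
Drop P -> λ.
P -> PS: P nullable, giving PS | S.
Unchanged (no nullable symbols): S -> a; S -> dj; L -> ja; P -> j.

S -> a | La | Pa | dj | PLa; L -> a | j | Lj | Pa | ja; P -> S | j | PS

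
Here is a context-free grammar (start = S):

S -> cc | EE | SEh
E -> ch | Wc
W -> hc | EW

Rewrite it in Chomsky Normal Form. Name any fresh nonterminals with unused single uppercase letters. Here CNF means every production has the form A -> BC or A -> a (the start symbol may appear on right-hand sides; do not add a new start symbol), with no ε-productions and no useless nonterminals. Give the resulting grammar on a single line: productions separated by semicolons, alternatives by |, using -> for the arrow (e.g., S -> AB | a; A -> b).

No ε-productions.
No unit productions to eliminate.
TERM: introduce A -> c, B -> h and substitute in every rule of length ≥2.
BIN: S -> SEB becomes S -> SC, C -> EB.

S -> AA | EE | SC; A -> c; B -> h; C -> EB; E -> AB | WA; W -> BA | EW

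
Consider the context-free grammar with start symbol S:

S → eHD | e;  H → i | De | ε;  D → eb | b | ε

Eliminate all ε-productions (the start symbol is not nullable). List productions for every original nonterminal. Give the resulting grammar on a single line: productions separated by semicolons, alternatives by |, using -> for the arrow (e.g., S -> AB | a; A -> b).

Nullable set: {D, H}.
S -> eHD: H, D nullable, giving e | eD | eH | eHD.
Drop D -> ε.
Drop H -> ε.
H -> De: D nullable, giving De | e.
Unchanged (no nullable symbols): S -> e; D -> b; D -> eb; H -> i.

S -> e | eD | eH | eHD; D -> b | eb; H -> e | i | De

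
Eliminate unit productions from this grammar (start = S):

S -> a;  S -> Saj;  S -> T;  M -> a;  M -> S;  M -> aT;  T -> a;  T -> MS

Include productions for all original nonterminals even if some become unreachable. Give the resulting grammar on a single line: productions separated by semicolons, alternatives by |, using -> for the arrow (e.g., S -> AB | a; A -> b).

Unit productions: M->S, S->T.
Unit pairs (A ⇒* B via units): (M,S), (M,T), (S,T).
S: inherits non-unit rules of {S, T} → MS | Saj | a.
M: inherits non-unit rules of {M, S, T} → MS | Saj | a | aT.
T: inherits non-unit rules of {T} → MS | a.

S -> a | MS | Saj; M -> a | MS | aT | Saj; T -> a | MS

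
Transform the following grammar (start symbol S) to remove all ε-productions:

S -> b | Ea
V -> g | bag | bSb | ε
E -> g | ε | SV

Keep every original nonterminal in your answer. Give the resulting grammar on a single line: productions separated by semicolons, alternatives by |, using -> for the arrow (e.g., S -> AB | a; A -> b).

Nullable set: {E, V}.
S -> Ea: E nullable, giving Ea | a.
Drop E -> ε.
E -> SV: V nullable, giving S | SV.
Drop V -> ε.
Unchanged (no nullable symbols): S -> b; E -> g; V -> bSb; V -> bag; V -> g.

S -> a | b | Ea; E -> S | g | SV; V -> g | bSb | bag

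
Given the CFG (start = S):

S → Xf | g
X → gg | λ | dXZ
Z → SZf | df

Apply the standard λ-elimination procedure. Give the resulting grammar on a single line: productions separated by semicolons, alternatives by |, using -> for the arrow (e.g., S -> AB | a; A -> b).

S -> f | g | Xf; X -> dZ | gg | dXZ; Z -> df | SZf

Nullable set: {X}.
S -> Xf: X nullable, giving Xf | f.
Drop X -> λ.
X -> dXZ: X nullable, giving dXZ | dZ.
Unchanged (no nullable symbols): S -> g; X -> gg; Z -> SZf; Z -> df.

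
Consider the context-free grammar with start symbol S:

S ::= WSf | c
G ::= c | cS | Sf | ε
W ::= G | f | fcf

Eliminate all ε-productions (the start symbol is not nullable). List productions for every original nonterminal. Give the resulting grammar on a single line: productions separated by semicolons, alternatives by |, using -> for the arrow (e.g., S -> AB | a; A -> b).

S -> c | Sf | WSf; G -> c | Sf | cS; W -> G | f | fcf

Nullable set: {G, W}.
S -> WSf: W nullable, giving Sf | WSf.
Drop G -> ε.
W -> G: G nullable, giving G.
Unchanged (no nullable symbols): S -> c; G -> Sf; G -> c; G -> cS; W -> f; W -> fcf.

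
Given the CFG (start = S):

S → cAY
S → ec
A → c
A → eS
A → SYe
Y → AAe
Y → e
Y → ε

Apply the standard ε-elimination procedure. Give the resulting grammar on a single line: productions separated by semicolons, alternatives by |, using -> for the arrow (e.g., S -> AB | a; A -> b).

S -> cA | ec | cAY; A -> c | Se | eS | SYe; Y -> e | AAe

Nullable set: {Y}.
S -> cAY: Y nullable, giving cA | cAY.
A -> SYe: Y nullable, giving SYe | Se.
Drop Y -> ε.
Unchanged (no nullable symbols): S -> ec; A -> c; A -> eS; Y -> AAe; Y -> e.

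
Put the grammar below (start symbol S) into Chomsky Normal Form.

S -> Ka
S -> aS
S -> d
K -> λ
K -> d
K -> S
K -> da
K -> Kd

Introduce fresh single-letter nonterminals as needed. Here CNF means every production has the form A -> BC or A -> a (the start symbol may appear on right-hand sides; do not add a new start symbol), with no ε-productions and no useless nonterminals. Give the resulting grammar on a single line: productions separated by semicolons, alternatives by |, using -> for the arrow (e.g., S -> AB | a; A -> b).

S -> a | d | AS | KA; A -> a; B -> d; K -> a | d | AS | BA | KA | KB

Nullable: {K}; after ε-elimination: S -> a | d | Ka | aS; K -> S | d | Kd | da.
After unit-elimination: S -> a | d | Ka | aS; K -> a | d | Ka | Kd | aS | da.
TERM: introduce A -> a, B -> d and substitute in every rule of length ≥2.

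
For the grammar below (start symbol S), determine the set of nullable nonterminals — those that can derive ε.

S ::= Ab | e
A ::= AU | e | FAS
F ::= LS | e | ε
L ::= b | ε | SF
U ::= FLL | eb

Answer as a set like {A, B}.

Directly nullable (have an ε-rule): {F, L}.
U is nullable via U -> FLL (every symbol on the right is already known nullable).
Not nullable: A, S — each has a terminal in every rule's right-hand side or depends on a non-nullable symbol.

{F, L, U}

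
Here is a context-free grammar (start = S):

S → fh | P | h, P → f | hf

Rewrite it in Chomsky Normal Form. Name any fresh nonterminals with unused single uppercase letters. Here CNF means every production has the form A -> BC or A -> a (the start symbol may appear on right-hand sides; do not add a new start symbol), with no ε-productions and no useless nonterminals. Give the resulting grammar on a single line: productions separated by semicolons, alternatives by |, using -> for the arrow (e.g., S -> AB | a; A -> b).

No ε-productions.
After unit-elimination: S -> f | h | fh | hf; P -> f | hf.
TERM: introduce B -> f, A -> h and substitute in every rule of length ≥2.
Drop unreachable/unproductive: P.

S -> f | h | AB | BA; A -> h; B -> f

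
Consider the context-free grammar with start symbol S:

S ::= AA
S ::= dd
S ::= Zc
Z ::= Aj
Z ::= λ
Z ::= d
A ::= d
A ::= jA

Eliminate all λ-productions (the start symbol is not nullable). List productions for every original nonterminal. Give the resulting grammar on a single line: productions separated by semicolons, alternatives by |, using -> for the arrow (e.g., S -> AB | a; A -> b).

S -> c | AA | Zc | dd; A -> d | jA; Z -> d | Aj

Nullable set: {Z}.
S -> Zc: Z nullable, giving Zc | c.
Drop Z -> λ.
Unchanged (no nullable symbols): S -> AA; S -> dd; A -> d; A -> jA; Z -> Aj; Z -> d.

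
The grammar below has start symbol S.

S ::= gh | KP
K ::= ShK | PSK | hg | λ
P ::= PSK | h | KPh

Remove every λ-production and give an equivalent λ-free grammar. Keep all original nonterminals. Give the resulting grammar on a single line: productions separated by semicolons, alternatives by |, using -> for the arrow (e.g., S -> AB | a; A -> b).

Nullable set: {K}.
S -> KP: K nullable, giving KP | P.
Drop K -> λ.
K -> PSK: K nullable, giving PS | PSK.
K -> ShK: K nullable, giving Sh | ShK.
P -> KPh: K nullable, giving KPh | Ph.
P -> PSK: K nullable, giving PS | PSK.
Unchanged (no nullable symbols): S -> gh; K -> hg; P -> h.

S -> P | KP | gh; K -> PS | Sh | hg | PSK | ShK; P -> h | PS | Ph | KPh | PSK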